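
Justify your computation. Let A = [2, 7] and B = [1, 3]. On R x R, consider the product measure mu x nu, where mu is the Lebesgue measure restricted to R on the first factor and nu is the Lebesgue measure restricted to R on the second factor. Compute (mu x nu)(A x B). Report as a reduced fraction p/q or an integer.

For a measurable rectangle A x B, the product measure satisfies
  (mu x nu)(A x B) = mu(A) * nu(B).
  mu(A) = 5.
  nu(B) = 2.
  (mu x nu)(A x B) = 5 * 2 = 10.

10


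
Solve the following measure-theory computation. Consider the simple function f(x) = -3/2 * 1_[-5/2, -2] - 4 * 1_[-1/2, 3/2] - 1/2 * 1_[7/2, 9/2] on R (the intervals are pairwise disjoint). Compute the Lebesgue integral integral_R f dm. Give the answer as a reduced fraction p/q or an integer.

For a simple function f = sum_i c_i * 1_{A_i} with disjoint A_i,
  integral f dm = sum_i c_i * m(A_i).
Lengths of the A_i:
  m(A_1) = -2 - (-5/2) = 1/2.
  m(A_2) = 3/2 - (-1/2) = 2.
  m(A_3) = 9/2 - 7/2 = 1.
Contributions c_i * m(A_i):
  (-3/2) * (1/2) = -3/4.
  (-4) * (2) = -8.
  (-1/2) * (1) = -1/2.
Total: -3/4 - 8 - 1/2 = -37/4.

-37/4


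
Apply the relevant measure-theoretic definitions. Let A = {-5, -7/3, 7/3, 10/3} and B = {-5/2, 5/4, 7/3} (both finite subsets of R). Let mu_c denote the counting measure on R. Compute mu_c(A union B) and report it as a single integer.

Counting measure on a finite set equals cardinality. By inclusion-exclusion, |A union B| = |A| + |B| - |A cap B|.
|A| = 4, |B| = 3, |A cap B| = 1.
So mu_c(A union B) = 4 + 3 - 1 = 6.

6


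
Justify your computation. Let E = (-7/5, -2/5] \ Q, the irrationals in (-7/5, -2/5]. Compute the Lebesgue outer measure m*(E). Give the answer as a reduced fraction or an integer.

The interval I = (-7/5, -2/5] has m(I) = -2/5 - (-7/5) = 1 (endpoints are measure-zero, so open/closed/half-open agree). Write I = (I cap Q) u (I \ Q). The rationals in I are countable, so m*(I cap Q) = 0 (cover each rational by intervals whose total length is arbitrarily small). By countable subadditivity m*(I) <= m*(I cap Q) + m*(I \ Q), hence m*(I \ Q) >= m(I) = 1. The reverse inequality m*(I \ Q) <= m*(I) = 1 is trivial since (I \ Q) is a subset of I. Therefore m*(I \ Q) = 1.

1


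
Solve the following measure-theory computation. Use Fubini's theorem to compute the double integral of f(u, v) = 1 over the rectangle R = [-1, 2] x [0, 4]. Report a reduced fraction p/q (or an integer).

f(u, v) is a tensor product of a function of u and a function of v, and both factors are bounded continuous (hence Lebesgue integrable) on the rectangle, so Fubini's theorem applies:
  integral_R f d(m x m) = (integral_a1^b1 1 du) * (integral_a2^b2 1 dv).
Inner integral in u: integral_{-1}^{2} 1 du = (2^1 - (-1)^1)/1
  = 3.
Inner integral in v: integral_{0}^{4} 1 dv = (4^1 - 0^1)/1
  = 4.
Product: (3) * (4) = 12.

12


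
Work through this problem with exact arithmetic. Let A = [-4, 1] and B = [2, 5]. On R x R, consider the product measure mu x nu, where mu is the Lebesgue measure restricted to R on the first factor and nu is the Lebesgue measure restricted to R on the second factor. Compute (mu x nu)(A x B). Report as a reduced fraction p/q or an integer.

For a measurable rectangle A x B, the product measure satisfies
  (mu x nu)(A x B) = mu(A) * nu(B).
  mu(A) = 5.
  nu(B) = 3.
  (mu x nu)(A x B) = 5 * 3 = 15.

15


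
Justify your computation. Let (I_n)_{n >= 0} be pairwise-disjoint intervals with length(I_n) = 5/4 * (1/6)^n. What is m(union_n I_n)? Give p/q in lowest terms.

By countable additivity of the Lebesgue measure on pairwise disjoint measurable sets,
  m(union_{n >= 0} I_n) = sum_{n >= 0} m(I_n) = sum_{n >= 0} a * r^n,
  with a = 5/4 and r = 1/6.
Since 0 < r = 1/6 < 1, the geometric series converges:
  sum_{n >= 0} a * r^n = a / (1 - r).
  = 5/4 / (1 - 1/6)
  = 5/4 / (5/6)
  = 3/2.

3/2


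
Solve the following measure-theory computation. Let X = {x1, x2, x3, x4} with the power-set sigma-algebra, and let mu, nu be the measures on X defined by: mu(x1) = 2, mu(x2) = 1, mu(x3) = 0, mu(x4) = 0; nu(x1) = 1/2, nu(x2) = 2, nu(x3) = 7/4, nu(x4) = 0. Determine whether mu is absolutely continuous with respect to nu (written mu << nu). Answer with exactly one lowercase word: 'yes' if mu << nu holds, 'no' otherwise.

mu << nu means: every nu-null measurable set is also mu-null; equivalently, for every atom x, if nu({x}) = 0 then mu({x}) = 0.
Checking each atom:
  x1: nu = 1/2 > 0 -> no constraint.
  x2: nu = 2 > 0 -> no constraint.
  x3: nu = 7/4 > 0 -> no constraint.
  x4: nu = 0, mu = 0 -> consistent with mu << nu.
No atom violates the condition. Therefore mu << nu.

yes


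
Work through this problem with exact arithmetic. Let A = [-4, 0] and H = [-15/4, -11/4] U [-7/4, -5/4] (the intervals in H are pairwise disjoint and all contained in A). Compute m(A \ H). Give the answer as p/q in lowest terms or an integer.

The ambient interval has length m(A) = 0 - (-4) = 4.
Since the holes are disjoint and sit inside A, by finite additivity
  m(H) = sum_i (b_i - a_i), and m(A \ H) = m(A) - m(H).
Computing the hole measures:
  m(H_1) = -11/4 - (-15/4) = 1.
  m(H_2) = -5/4 - (-7/4) = 1/2.
Summed: m(H) = 1 + 1/2 = 3/2.
So m(A \ H) = 4 - 3/2 = 5/2.

5/2


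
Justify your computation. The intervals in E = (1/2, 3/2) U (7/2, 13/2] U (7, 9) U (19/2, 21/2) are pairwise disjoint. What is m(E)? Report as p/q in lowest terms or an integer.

For pairwise disjoint intervals, m(union_i I_i) = sum_i m(I_i),
and m is invariant under swapping open/closed endpoints (single points have measure 0).
So m(E) = sum_i (b_i - a_i).
  I_1 has length 3/2 - 1/2 = 1.
  I_2 has length 13/2 - 7/2 = 3.
  I_3 has length 9 - 7 = 2.
  I_4 has length 21/2 - 19/2 = 1.
Summing:
  m(E) = 1 + 3 + 2 + 1 = 7.

7


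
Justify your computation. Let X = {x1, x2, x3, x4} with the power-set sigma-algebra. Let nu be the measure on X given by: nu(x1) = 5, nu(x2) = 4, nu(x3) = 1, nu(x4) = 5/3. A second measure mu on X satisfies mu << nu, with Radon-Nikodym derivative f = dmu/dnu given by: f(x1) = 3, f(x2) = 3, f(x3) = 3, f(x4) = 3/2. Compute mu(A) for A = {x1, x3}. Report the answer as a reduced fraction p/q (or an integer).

By the defining property of the Radon-Nikodym derivative, for every measurable set A,
  mu(A) = integral_A f dnu.
Since nu is a discrete measure concentrated on the atoms of X, the integral over A reduces to the sum
  mu(A) = sum_{x in A} f(x) * nu({x}).
Computing each term:
  x1: f(x1) * nu(x1) = 3 * 5 = 15.
  x3: f(x3) * nu(x3) = 3 * 1 = 3.
Summing: mu(A) = 15 + 3 = 18.

18


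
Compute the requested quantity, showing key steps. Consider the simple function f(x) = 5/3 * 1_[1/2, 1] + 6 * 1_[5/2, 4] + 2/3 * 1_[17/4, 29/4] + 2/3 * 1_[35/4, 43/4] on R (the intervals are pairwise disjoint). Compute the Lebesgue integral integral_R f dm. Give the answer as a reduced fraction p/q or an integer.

For a simple function f = sum_i c_i * 1_{A_i} with disjoint A_i,
  integral f dm = sum_i c_i * m(A_i).
Lengths of the A_i:
  m(A_1) = 1 - 1/2 = 1/2.
  m(A_2) = 4 - 5/2 = 3/2.
  m(A_3) = 29/4 - 17/4 = 3.
  m(A_4) = 43/4 - 35/4 = 2.
Contributions c_i * m(A_i):
  (5/3) * (1/2) = 5/6.
  (6) * (3/2) = 9.
  (2/3) * (3) = 2.
  (2/3) * (2) = 4/3.
Total: 5/6 + 9 + 2 + 4/3 = 79/6.

79/6


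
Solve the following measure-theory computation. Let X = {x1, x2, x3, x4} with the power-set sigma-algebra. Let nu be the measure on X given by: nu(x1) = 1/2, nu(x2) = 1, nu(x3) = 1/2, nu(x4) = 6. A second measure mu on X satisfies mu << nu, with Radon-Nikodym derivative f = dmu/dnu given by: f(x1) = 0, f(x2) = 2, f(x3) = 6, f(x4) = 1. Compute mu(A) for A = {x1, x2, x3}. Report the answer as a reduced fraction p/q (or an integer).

By the defining property of the Radon-Nikodym derivative, for every measurable set A,
  mu(A) = integral_A f dnu.
Since nu is a discrete measure concentrated on the atoms of X, the integral over A reduces to the sum
  mu(A) = sum_{x in A} f(x) * nu({x}).
Computing each term:
  x1: f(x1) * nu(x1) = 0 * 1/2 = 0.
  x2: f(x2) * nu(x2) = 2 * 1 = 2.
  x3: f(x3) * nu(x3) = 6 * 1/2 = 3.
Summing: mu(A) = 0 + 2 + 3 = 5.

5


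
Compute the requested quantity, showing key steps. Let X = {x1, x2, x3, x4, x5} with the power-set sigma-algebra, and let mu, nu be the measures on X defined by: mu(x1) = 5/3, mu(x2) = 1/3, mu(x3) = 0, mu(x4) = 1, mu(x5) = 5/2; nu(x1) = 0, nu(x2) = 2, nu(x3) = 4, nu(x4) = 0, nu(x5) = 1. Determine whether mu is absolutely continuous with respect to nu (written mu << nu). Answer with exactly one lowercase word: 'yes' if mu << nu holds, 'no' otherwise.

mu << nu means: every nu-null measurable set is also mu-null; equivalently, for every atom x, if nu({x}) = 0 then mu({x}) = 0.
Checking each atom:
  x1: nu = 0, mu = 5/3 > 0 -> violates mu << nu.
  x2: nu = 2 > 0 -> no constraint.
  x3: nu = 4 > 0 -> no constraint.
  x4: nu = 0, mu = 1 > 0 -> violates mu << nu.
  x5: nu = 1 > 0 -> no constraint.
The atom(s) x1, x4 violate the condition (nu = 0 but mu > 0). Therefore mu is NOT absolutely continuous w.r.t. nu.

no


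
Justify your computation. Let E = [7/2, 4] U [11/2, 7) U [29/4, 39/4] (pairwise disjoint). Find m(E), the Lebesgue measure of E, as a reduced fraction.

For pairwise disjoint intervals, m(union_i I_i) = sum_i m(I_i),
and m is invariant under swapping open/closed endpoints (single points have measure 0).
So m(E) = sum_i (b_i - a_i).
  I_1 has length 4 - 7/2 = 1/2.
  I_2 has length 7 - 11/2 = 3/2.
  I_3 has length 39/4 - 29/4 = 5/2.
Summing:
  m(E) = 1/2 + 3/2 + 5/2 = 9/2.

9/2


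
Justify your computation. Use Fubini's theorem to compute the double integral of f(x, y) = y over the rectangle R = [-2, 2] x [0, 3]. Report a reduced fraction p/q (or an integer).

f(x, y) is a tensor product of a function of x and a function of y, and both factors are bounded continuous (hence Lebesgue integrable) on the rectangle, so Fubini's theorem applies:
  integral_R f d(m x m) = (integral_a1^b1 1 dx) * (integral_a2^b2 y dy).
Inner integral in x: integral_{-2}^{2} 1 dx = (2^1 - (-2)^1)/1
  = 4.
Inner integral in y: integral_{0}^{3} y dy = (3^2 - 0^2)/2
  = 9/2.
Product: (4) * (9/2) = 18.

18


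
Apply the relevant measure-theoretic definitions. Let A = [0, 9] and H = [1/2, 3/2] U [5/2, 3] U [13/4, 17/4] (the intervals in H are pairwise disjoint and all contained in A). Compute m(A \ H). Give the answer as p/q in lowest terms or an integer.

The ambient interval has length m(A) = 9 - 0 = 9.
Since the holes are disjoint and sit inside A, by finite additivity
  m(H) = sum_i (b_i - a_i), and m(A \ H) = m(A) - m(H).
Computing the hole measures:
  m(H_1) = 3/2 - 1/2 = 1.
  m(H_2) = 3 - 5/2 = 1/2.
  m(H_3) = 17/4 - 13/4 = 1.
Summed: m(H) = 1 + 1/2 + 1 = 5/2.
So m(A \ H) = 9 - 5/2 = 13/2.

13/2


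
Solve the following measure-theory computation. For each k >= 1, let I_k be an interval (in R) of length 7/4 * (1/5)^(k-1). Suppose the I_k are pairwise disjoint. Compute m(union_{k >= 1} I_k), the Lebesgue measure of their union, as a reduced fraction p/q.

By countable additivity of the Lebesgue measure on pairwise disjoint measurable sets,
  m(union_{k >= 1} I_k) = sum_{k >= 1} m(I_k) = sum_{k >= 1} a * r^(k-1),
  with a = 7/4 and r = 1/5.
Since 0 < r = 1/5 < 1, the geometric series converges:
  sum_{k >= 1} a * r^(k-1) = a / (1 - r).
  = 7/4 / (1 - 1/5)
  = 7/4 / (4/5)
  = 35/16.

35/16


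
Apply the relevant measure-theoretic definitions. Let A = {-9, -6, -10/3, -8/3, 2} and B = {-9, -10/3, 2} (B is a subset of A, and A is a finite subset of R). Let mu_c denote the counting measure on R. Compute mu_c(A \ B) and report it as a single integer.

Counting measure assigns mu_c(E) = |E| (number of elements) when E is finite. For B subset A, A \ B is the set of elements of A not in B, so |A \ B| = |A| - |B|.
|A| = 5, |B| = 3, so mu_c(A \ B) = 5 - 3 = 2.

2


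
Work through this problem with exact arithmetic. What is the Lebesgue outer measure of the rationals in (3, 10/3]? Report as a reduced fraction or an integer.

The set Q cap (3, 10/3] is countable (a subset of the countable set Q). Lebesgue outer measure of any countable set is 0: each singleton {q} has m*({q}) = 0, and by countable subadditivity m*(union_k {q_k}) <= sum_k m*({q_k}) = sum_k 0 = 0. The reverse inequality m*(E) >= 0 is automatic. So m*(Q cap (3, 10/3]) = 0.

0


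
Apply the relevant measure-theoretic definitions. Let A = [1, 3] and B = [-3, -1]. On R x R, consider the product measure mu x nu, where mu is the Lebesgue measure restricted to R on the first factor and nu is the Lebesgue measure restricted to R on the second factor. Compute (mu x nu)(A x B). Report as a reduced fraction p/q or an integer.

For a measurable rectangle A x B, the product measure satisfies
  (mu x nu)(A x B) = mu(A) * nu(B).
  mu(A) = 2.
  nu(B) = 2.
  (mu x nu)(A x B) = 2 * 2 = 4.

4


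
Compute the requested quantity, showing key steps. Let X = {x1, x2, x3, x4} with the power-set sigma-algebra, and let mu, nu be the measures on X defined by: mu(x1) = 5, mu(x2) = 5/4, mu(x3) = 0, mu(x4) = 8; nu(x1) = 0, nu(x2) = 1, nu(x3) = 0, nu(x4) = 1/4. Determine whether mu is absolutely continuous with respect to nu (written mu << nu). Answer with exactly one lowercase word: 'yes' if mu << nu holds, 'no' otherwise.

mu << nu means: every nu-null measurable set is also mu-null; equivalently, for every atom x, if nu({x}) = 0 then mu({x}) = 0.
Checking each atom:
  x1: nu = 0, mu = 5 > 0 -> violates mu << nu.
  x2: nu = 1 > 0 -> no constraint.
  x3: nu = 0, mu = 0 -> consistent with mu << nu.
  x4: nu = 1/4 > 0 -> no constraint.
The atom(s) x1 violate the condition (nu = 0 but mu > 0). Therefore mu is NOT absolutely continuous w.r.t. nu.

no


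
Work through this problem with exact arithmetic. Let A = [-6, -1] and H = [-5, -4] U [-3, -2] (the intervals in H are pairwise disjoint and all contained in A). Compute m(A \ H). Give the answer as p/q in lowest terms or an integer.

The ambient interval has length m(A) = -1 - (-6) = 5.
Since the holes are disjoint and sit inside A, by finite additivity
  m(H) = sum_i (b_i - a_i), and m(A \ H) = m(A) - m(H).
Computing the hole measures:
  m(H_1) = -4 - (-5) = 1.
  m(H_2) = -2 - (-3) = 1.
Summed: m(H) = 1 + 1 = 2.
So m(A \ H) = 5 - 2 = 3.

3


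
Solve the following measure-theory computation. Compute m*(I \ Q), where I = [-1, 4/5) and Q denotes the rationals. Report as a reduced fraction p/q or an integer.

The interval I = [-1, 4/5) has m(I) = 4/5 - (-1) = 9/5 (endpoints are measure-zero, so open/closed/half-open agree). Write I = (I cap Q) u (I \ Q). The rationals in I are countable, so m*(I cap Q) = 0 (cover each rational by intervals whose total length is arbitrarily small). By countable subadditivity m*(I) <= m*(I cap Q) + m*(I \ Q), hence m*(I \ Q) >= m(I) = 9/5. The reverse inequality m*(I \ Q) <= m*(I) = 9/5 is trivial since (I \ Q) is a subset of I. Therefore m*(I \ Q) = 9/5.

9/5


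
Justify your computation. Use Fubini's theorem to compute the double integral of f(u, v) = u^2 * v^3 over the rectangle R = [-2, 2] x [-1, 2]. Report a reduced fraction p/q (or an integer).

f(u, v) is a tensor product of a function of u and a function of v, and both factors are bounded continuous (hence Lebesgue integrable) on the rectangle, so Fubini's theorem applies:
  integral_R f d(m x m) = (integral_a1^b1 u^2 du) * (integral_a2^b2 v^3 dv).
Inner integral in u: integral_{-2}^{2} u^2 du = (2^3 - (-2)^3)/3
  = 16/3.
Inner integral in v: integral_{-1}^{2} v^3 dv = (2^4 - (-1)^4)/4
  = 15/4.
Product: (16/3) * (15/4) = 20.

20


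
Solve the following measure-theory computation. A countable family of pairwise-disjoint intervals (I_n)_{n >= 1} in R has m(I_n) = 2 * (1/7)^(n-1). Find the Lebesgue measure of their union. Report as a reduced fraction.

By countable additivity of the Lebesgue measure on pairwise disjoint measurable sets,
  m(union_{n >= 1} I_n) = sum_{n >= 1} m(I_n) = sum_{n >= 1} a * r^(n-1),
  with a = 2 and r = 1/7.
Since 0 < r = 1/7 < 1, the geometric series converges:
  sum_{n >= 1} a * r^(n-1) = a / (1 - r).
  = 2 / (1 - 1/7)
  = 2 / (6/7)
  = 7/3.

7/3


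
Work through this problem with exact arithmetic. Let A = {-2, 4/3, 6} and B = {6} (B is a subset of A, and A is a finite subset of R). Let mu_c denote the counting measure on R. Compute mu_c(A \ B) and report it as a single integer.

Counting measure assigns mu_c(E) = |E| (number of elements) when E is finite. For B subset A, A \ B is the set of elements of A not in B, so |A \ B| = |A| - |B|.
|A| = 3, |B| = 1, so mu_c(A \ B) = 3 - 1 = 2.

2


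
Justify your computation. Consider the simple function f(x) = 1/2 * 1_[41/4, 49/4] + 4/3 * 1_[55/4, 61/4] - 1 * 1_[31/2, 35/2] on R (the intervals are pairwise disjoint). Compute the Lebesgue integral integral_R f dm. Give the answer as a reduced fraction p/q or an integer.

For a simple function f = sum_i c_i * 1_{A_i} with disjoint A_i,
  integral f dm = sum_i c_i * m(A_i).
Lengths of the A_i:
  m(A_1) = 49/4 - 41/4 = 2.
  m(A_2) = 61/4 - 55/4 = 3/2.
  m(A_3) = 35/2 - 31/2 = 2.
Contributions c_i * m(A_i):
  (1/2) * (2) = 1.
  (4/3) * (3/2) = 2.
  (-1) * (2) = -2.
Total: 1 + 2 - 2 = 1.

1


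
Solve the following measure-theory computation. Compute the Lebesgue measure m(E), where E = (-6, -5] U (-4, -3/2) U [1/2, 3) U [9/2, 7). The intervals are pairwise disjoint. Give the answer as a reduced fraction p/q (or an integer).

For pairwise disjoint intervals, m(union_i I_i) = sum_i m(I_i),
and m is invariant under swapping open/closed endpoints (single points have measure 0).
So m(E) = sum_i (b_i - a_i).
  I_1 has length -5 - (-6) = 1.
  I_2 has length -3/2 - (-4) = 5/2.
  I_3 has length 3 - 1/2 = 5/2.
  I_4 has length 7 - 9/2 = 5/2.
Summing:
  m(E) = 1 + 5/2 + 5/2 + 5/2 = 17/2.

17/2


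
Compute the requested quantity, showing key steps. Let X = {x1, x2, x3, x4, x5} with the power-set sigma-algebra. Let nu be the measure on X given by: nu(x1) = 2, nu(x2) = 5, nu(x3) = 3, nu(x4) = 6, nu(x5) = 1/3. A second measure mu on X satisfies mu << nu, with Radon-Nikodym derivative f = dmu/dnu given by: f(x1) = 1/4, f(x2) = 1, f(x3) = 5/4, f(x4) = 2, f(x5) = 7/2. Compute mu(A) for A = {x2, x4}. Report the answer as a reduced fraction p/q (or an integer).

By the defining property of the Radon-Nikodym derivative, for every measurable set A,
  mu(A) = integral_A f dnu.
Since nu is a discrete measure concentrated on the atoms of X, the integral over A reduces to the sum
  mu(A) = sum_{x in A} f(x) * nu({x}).
Computing each term:
  x2: f(x2) * nu(x2) = 1 * 5 = 5.
  x4: f(x4) * nu(x4) = 2 * 6 = 12.
Summing: mu(A) = 5 + 12 = 17.

17


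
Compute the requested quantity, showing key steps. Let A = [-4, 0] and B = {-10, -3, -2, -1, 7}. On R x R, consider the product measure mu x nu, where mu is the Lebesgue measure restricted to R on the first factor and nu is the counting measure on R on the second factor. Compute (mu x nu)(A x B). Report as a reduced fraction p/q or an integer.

For a measurable rectangle A x B, the product measure satisfies
  (mu x nu)(A x B) = mu(A) * nu(B).
  mu(A) = 4.
  nu(B) = 5.
  (mu x nu)(A x B) = 4 * 5 = 20.

20


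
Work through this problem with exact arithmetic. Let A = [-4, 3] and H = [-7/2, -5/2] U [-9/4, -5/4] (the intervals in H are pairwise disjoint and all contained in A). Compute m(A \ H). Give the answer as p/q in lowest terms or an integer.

The ambient interval has length m(A) = 3 - (-4) = 7.
Since the holes are disjoint and sit inside A, by finite additivity
  m(H) = sum_i (b_i - a_i), and m(A \ H) = m(A) - m(H).
Computing the hole measures:
  m(H_1) = -5/2 - (-7/2) = 1.
  m(H_2) = -5/4 - (-9/4) = 1.
Summed: m(H) = 1 + 1 = 2.
So m(A \ H) = 7 - 2 = 5.

5


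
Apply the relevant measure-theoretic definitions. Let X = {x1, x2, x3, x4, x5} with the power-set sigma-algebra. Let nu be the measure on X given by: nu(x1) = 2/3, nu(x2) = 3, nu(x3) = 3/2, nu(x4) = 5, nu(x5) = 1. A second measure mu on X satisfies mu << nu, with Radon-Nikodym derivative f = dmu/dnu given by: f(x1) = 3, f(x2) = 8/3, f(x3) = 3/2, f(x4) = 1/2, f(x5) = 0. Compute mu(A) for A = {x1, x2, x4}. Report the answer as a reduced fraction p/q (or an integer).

By the defining property of the Radon-Nikodym derivative, for every measurable set A,
  mu(A) = integral_A f dnu.
Since nu is a discrete measure concentrated on the atoms of X, the integral over A reduces to the sum
  mu(A) = sum_{x in A} f(x) * nu({x}).
Computing each term:
  x1: f(x1) * nu(x1) = 3 * 2/3 = 2.
  x2: f(x2) * nu(x2) = 8/3 * 3 = 8.
  x4: f(x4) * nu(x4) = 1/2 * 5 = 5/2.
Summing: mu(A) = 2 + 8 + 5/2 = 25/2.

25/2


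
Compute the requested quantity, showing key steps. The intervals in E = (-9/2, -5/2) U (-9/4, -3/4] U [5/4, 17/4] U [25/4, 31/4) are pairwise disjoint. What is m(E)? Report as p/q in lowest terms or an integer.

For pairwise disjoint intervals, m(union_i I_i) = sum_i m(I_i),
and m is invariant under swapping open/closed endpoints (single points have measure 0).
So m(E) = sum_i (b_i - a_i).
  I_1 has length -5/2 - (-9/2) = 2.
  I_2 has length -3/4 - (-9/4) = 3/2.
  I_3 has length 17/4 - 5/4 = 3.
  I_4 has length 31/4 - 25/4 = 3/2.
Summing:
  m(E) = 2 + 3/2 + 3 + 3/2 = 8.

8


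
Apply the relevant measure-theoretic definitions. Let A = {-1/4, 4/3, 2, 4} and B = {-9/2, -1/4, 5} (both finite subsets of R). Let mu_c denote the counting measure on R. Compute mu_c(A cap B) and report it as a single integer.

Counting measure on a finite set equals cardinality. mu_c(A cap B) = |A cap B| (elements appearing in both).
Enumerating the elements of A that also lie in B gives 1 element(s).
So mu_c(A cap B) = 1.

1


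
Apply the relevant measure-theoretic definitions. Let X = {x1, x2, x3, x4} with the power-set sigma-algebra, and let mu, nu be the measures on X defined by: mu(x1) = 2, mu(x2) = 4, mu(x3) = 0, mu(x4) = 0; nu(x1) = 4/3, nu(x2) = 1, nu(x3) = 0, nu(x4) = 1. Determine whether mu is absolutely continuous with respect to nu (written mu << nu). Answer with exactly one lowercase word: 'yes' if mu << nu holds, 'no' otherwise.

mu << nu means: every nu-null measurable set is also mu-null; equivalently, for every atom x, if nu({x}) = 0 then mu({x}) = 0.
Checking each atom:
  x1: nu = 4/3 > 0 -> no constraint.
  x2: nu = 1 > 0 -> no constraint.
  x3: nu = 0, mu = 0 -> consistent with mu << nu.
  x4: nu = 1 > 0 -> no constraint.
No atom violates the condition. Therefore mu << nu.

yes


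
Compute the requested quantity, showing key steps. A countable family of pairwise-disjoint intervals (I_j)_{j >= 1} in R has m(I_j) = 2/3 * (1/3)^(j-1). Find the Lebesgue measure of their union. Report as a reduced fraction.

By countable additivity of the Lebesgue measure on pairwise disjoint measurable sets,
  m(union_{j >= 1} I_j) = sum_{j >= 1} m(I_j) = sum_{j >= 1} a * r^(j-1),
  with a = 2/3 and r = 1/3.
Since 0 < r = 1/3 < 1, the geometric series converges:
  sum_{j >= 1} a * r^(j-1) = a / (1 - r).
  = 2/3 / (1 - 1/3)
  = 2/3 / (2/3)
  = 1.

1


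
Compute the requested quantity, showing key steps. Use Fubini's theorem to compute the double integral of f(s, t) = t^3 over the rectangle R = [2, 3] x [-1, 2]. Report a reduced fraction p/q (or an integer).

f(s, t) is a tensor product of a function of s and a function of t, and both factors are bounded continuous (hence Lebesgue integrable) on the rectangle, so Fubini's theorem applies:
  integral_R f d(m x m) = (integral_a1^b1 1 ds) * (integral_a2^b2 t^3 dt).
Inner integral in s: integral_{2}^{3} 1 ds = (3^1 - 2^1)/1
  = 1.
Inner integral in t: integral_{-1}^{2} t^3 dt = (2^4 - (-1)^4)/4
  = 15/4.
Product: (1) * (15/4) = 15/4.

15/4


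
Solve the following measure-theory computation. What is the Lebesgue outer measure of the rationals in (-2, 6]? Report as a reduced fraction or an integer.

Q cap (-2, 6] is countable; list its elements as q_1, q_2, ... . Fix eps > 0 and cover the k-th point by an interval of length eps * 2^(-k). The cover has total length eps * sum_{k>=1} 2^(-k) = eps, so by definition of outer measure m*(Q cap (-2, 6]) <= eps. Since eps was arbitrary and m* >= 0, the outer measure is 0.

0


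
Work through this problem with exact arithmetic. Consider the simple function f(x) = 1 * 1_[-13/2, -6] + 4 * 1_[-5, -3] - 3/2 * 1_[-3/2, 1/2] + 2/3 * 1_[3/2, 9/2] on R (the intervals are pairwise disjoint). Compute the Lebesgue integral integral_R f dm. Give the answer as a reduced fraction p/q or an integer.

For a simple function f = sum_i c_i * 1_{A_i} with disjoint A_i,
  integral f dm = sum_i c_i * m(A_i).
Lengths of the A_i:
  m(A_1) = -6 - (-13/2) = 1/2.
  m(A_2) = -3 - (-5) = 2.
  m(A_3) = 1/2 - (-3/2) = 2.
  m(A_4) = 9/2 - 3/2 = 3.
Contributions c_i * m(A_i):
  (1) * (1/2) = 1/2.
  (4) * (2) = 8.
  (-3/2) * (2) = -3.
  (2/3) * (3) = 2.
Total: 1/2 + 8 - 3 + 2 = 15/2.

15/2


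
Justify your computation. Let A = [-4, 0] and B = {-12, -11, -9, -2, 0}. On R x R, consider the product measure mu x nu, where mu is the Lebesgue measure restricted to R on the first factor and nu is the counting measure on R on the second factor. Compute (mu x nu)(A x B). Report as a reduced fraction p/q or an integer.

For a measurable rectangle A x B, the product measure satisfies
  (mu x nu)(A x B) = mu(A) * nu(B).
  mu(A) = 4.
  nu(B) = 5.
  (mu x nu)(A x B) = 4 * 5 = 20.

20


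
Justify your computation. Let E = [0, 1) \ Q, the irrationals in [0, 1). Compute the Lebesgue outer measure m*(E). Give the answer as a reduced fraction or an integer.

The interval I = [0, 1) has m(I) = 1 - 0 = 1 (endpoints are measure-zero, so open/closed/half-open agree). Write I = (I cap Q) u (I \ Q). The rationals in I are countable, so m*(I cap Q) = 0 (cover each rational by intervals whose total length is arbitrarily small). By countable subadditivity m*(I) <= m*(I cap Q) + m*(I \ Q), hence m*(I \ Q) >= m(I) = 1. The reverse inequality m*(I \ Q) <= m*(I) = 1 is trivial since (I \ Q) is a subset of I. Therefore m*(I \ Q) = 1.

1


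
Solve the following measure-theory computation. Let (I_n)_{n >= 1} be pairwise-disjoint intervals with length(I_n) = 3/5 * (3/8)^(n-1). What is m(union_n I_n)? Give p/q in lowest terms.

By countable additivity of the Lebesgue measure on pairwise disjoint measurable sets,
  m(union_{n >= 1} I_n) = sum_{n >= 1} m(I_n) = sum_{n >= 1} a * r^(n-1),
  with a = 3/5 and r = 3/8.
Since 0 < r = 3/8 < 1, the geometric series converges:
  sum_{n >= 1} a * r^(n-1) = a / (1 - r).
  = 3/5 / (1 - 3/8)
  = 3/5 / (5/8)
  = 24/25.

24/25


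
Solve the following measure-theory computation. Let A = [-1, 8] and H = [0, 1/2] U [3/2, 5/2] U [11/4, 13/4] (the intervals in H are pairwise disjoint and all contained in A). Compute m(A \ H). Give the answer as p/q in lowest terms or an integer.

The ambient interval has length m(A) = 8 - (-1) = 9.
Since the holes are disjoint and sit inside A, by finite additivity
  m(H) = sum_i (b_i - a_i), and m(A \ H) = m(A) - m(H).
Computing the hole measures:
  m(H_1) = 1/2 - 0 = 1/2.
  m(H_2) = 5/2 - 3/2 = 1.
  m(H_3) = 13/4 - 11/4 = 1/2.
Summed: m(H) = 1/2 + 1 + 1/2 = 2.
So m(A \ H) = 9 - 2 = 7.

7


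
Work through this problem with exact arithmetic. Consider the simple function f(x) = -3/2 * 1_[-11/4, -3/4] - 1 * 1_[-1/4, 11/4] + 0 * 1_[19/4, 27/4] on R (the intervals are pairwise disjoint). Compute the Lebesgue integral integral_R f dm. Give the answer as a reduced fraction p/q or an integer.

For a simple function f = sum_i c_i * 1_{A_i} with disjoint A_i,
  integral f dm = sum_i c_i * m(A_i).
Lengths of the A_i:
  m(A_1) = -3/4 - (-11/4) = 2.
  m(A_2) = 11/4 - (-1/4) = 3.
  m(A_3) = 27/4 - 19/4 = 2.
Contributions c_i * m(A_i):
  (-3/2) * (2) = -3.
  (-1) * (3) = -3.
  (0) * (2) = 0.
Total: -3 - 3 + 0 = -6.

-6


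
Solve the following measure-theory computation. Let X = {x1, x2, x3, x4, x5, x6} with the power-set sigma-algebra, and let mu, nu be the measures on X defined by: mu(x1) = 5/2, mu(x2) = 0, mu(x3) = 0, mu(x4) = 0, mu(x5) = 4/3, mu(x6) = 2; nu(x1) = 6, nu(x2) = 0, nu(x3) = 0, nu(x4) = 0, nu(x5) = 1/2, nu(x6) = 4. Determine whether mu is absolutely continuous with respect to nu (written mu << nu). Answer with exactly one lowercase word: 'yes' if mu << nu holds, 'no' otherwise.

mu << nu means: every nu-null measurable set is also mu-null; equivalently, for every atom x, if nu({x}) = 0 then mu({x}) = 0.
Checking each atom:
  x1: nu = 6 > 0 -> no constraint.
  x2: nu = 0, mu = 0 -> consistent with mu << nu.
  x3: nu = 0, mu = 0 -> consistent with mu << nu.
  x4: nu = 0, mu = 0 -> consistent with mu << nu.
  x5: nu = 1/2 > 0 -> no constraint.
  x6: nu = 4 > 0 -> no constraint.
No atom violates the condition. Therefore mu << nu.

yes


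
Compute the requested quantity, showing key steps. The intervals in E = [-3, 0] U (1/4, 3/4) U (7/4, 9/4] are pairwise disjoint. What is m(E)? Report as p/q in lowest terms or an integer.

For pairwise disjoint intervals, m(union_i I_i) = sum_i m(I_i),
and m is invariant under swapping open/closed endpoints (single points have measure 0).
So m(E) = sum_i (b_i - a_i).
  I_1 has length 0 - (-3) = 3.
  I_2 has length 3/4 - 1/4 = 1/2.
  I_3 has length 9/4 - 7/4 = 1/2.
Summing:
  m(E) = 3 + 1/2 + 1/2 = 4.

4


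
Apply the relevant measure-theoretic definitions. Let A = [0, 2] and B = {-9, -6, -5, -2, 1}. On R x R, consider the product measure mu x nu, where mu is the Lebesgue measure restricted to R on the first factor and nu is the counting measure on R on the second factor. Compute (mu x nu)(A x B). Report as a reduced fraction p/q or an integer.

For a measurable rectangle A x B, the product measure satisfies
  (mu x nu)(A x B) = mu(A) * nu(B).
  mu(A) = 2.
  nu(B) = 5.
  (mu x nu)(A x B) = 2 * 5 = 10.

10


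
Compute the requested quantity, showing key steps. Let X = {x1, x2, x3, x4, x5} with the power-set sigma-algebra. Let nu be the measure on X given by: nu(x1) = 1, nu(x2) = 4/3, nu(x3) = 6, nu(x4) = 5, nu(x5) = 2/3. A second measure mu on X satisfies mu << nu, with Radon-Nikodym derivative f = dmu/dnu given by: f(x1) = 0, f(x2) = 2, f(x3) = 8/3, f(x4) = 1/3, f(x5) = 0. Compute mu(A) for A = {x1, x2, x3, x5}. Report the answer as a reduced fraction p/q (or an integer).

By the defining property of the Radon-Nikodym derivative, for every measurable set A,
  mu(A) = integral_A f dnu.
Since nu is a discrete measure concentrated on the atoms of X, the integral over A reduces to the sum
  mu(A) = sum_{x in A} f(x) * nu({x}).
Computing each term:
  x1: f(x1) * nu(x1) = 0 * 1 = 0.
  x2: f(x2) * nu(x2) = 2 * 4/3 = 8/3.
  x3: f(x3) * nu(x3) = 8/3 * 6 = 16.
  x5: f(x5) * nu(x5) = 0 * 2/3 = 0.
Summing: mu(A) = 0 + 8/3 + 16 + 0 = 56/3.

56/3


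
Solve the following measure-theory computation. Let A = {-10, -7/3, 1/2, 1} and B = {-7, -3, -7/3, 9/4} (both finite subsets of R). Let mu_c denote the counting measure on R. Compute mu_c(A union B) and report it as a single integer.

Counting measure on a finite set equals cardinality. By inclusion-exclusion, |A union B| = |A| + |B| - |A cap B|.
|A| = 4, |B| = 4, |A cap B| = 1.
So mu_c(A union B) = 4 + 4 - 1 = 7.

7


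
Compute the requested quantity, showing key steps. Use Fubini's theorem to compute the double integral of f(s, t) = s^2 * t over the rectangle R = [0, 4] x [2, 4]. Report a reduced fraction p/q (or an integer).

f(s, t) is a tensor product of a function of s and a function of t, and both factors are bounded continuous (hence Lebesgue integrable) on the rectangle, so Fubini's theorem applies:
  integral_R f d(m x m) = (integral_a1^b1 s^2 ds) * (integral_a2^b2 t dt).
Inner integral in s: integral_{0}^{4} s^2 ds = (4^3 - 0^3)/3
  = 64/3.
Inner integral in t: integral_{2}^{4} t dt = (4^2 - 2^2)/2
  = 6.
Product: (64/3) * (6) = 128.

128


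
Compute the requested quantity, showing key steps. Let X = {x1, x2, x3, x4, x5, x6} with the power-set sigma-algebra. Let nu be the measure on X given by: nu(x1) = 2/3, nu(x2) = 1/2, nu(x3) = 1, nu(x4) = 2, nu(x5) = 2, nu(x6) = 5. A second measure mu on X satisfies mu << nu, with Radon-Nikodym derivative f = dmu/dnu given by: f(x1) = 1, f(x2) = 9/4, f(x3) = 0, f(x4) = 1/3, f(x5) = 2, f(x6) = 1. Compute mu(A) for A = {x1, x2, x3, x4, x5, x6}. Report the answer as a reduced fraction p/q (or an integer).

By the defining property of the Radon-Nikodym derivative, for every measurable set A,
  mu(A) = integral_A f dnu.
Since nu is a discrete measure concentrated on the atoms of X, the integral over A reduces to the sum
  mu(A) = sum_{x in A} f(x) * nu({x}).
Computing each term:
  x1: f(x1) * nu(x1) = 1 * 2/3 = 2/3.
  x2: f(x2) * nu(x2) = 9/4 * 1/2 = 9/8.
  x3: f(x3) * nu(x3) = 0 * 1 = 0.
  x4: f(x4) * nu(x4) = 1/3 * 2 = 2/3.
  x5: f(x5) * nu(x5) = 2 * 2 = 4.
  x6: f(x6) * nu(x6) = 1 * 5 = 5.
Summing: mu(A) = 2/3 + 9/8 + 0 + 2/3 + 4 + 5 = 275/24.

275/24


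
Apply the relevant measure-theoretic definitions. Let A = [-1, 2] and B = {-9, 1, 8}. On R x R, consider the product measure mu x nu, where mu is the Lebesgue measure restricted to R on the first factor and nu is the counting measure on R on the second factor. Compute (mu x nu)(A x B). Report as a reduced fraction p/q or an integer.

For a measurable rectangle A x B, the product measure satisfies
  (mu x nu)(A x B) = mu(A) * nu(B).
  mu(A) = 3.
  nu(B) = 3.
  (mu x nu)(A x B) = 3 * 3 = 9.

9


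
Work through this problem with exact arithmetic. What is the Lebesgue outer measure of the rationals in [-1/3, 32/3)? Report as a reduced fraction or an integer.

The set Q cap [-1/3, 32/3) is countable (a subset of the countable set Q). Lebesgue outer measure of any countable set is 0: each singleton {q} has m*({q}) = 0, and by countable subadditivity m*(union_k {q_k}) <= sum_k m*({q_k}) = sum_k 0 = 0. The reverse inequality m*(E) >= 0 is automatic. So m*(Q cap [-1/3, 32/3)) = 0.

0


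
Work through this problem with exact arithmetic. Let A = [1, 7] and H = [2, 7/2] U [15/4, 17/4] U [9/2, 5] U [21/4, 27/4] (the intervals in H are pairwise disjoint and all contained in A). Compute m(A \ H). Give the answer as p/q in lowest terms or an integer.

The ambient interval has length m(A) = 7 - 1 = 6.
Since the holes are disjoint and sit inside A, by finite additivity
  m(H) = sum_i (b_i - a_i), and m(A \ H) = m(A) - m(H).
Computing the hole measures:
  m(H_1) = 7/2 - 2 = 3/2.
  m(H_2) = 17/4 - 15/4 = 1/2.
  m(H_3) = 5 - 9/2 = 1/2.
  m(H_4) = 27/4 - 21/4 = 3/2.
Summed: m(H) = 3/2 + 1/2 + 1/2 + 3/2 = 4.
So m(A \ H) = 6 - 4 = 2.

2


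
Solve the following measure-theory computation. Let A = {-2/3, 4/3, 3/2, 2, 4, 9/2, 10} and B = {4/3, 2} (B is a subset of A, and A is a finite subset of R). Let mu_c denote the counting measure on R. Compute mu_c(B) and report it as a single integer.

Counting measure assigns mu_c(E) = |E| (number of elements) when E is finite.
B has 2 element(s), so mu_c(B) = 2.

2


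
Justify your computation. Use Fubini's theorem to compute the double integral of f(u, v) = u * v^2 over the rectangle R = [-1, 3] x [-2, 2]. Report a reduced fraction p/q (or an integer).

f(u, v) is a tensor product of a function of u and a function of v, and both factors are bounded continuous (hence Lebesgue integrable) on the rectangle, so Fubini's theorem applies:
  integral_R f d(m x m) = (integral_a1^b1 u du) * (integral_a2^b2 v^2 dv).
Inner integral in u: integral_{-1}^{3} u du = (3^2 - (-1)^2)/2
  = 4.
Inner integral in v: integral_{-2}^{2} v^2 dv = (2^3 - (-2)^3)/3
  = 16/3.
Product: (4) * (16/3) = 64/3.

64/3


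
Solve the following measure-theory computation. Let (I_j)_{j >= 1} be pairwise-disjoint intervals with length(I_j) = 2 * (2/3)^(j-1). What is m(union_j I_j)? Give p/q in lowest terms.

By countable additivity of the Lebesgue measure on pairwise disjoint measurable sets,
  m(union_{j >= 1} I_j) = sum_{j >= 1} m(I_j) = sum_{j >= 1} a * r^(j-1),
  with a = 2 and r = 2/3.
Since 0 < r = 2/3 < 1, the geometric series converges:
  sum_{j >= 1} a * r^(j-1) = a / (1 - r).
  = 2 / (1 - 2/3)
  = 2 / (1/3)
  = 6.

6


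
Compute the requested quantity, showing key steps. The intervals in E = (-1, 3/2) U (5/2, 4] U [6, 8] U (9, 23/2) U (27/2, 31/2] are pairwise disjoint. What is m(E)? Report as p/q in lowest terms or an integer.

For pairwise disjoint intervals, m(union_i I_i) = sum_i m(I_i),
and m is invariant under swapping open/closed endpoints (single points have measure 0).
So m(E) = sum_i (b_i - a_i).
  I_1 has length 3/2 - (-1) = 5/2.
  I_2 has length 4 - 5/2 = 3/2.
  I_3 has length 8 - 6 = 2.
  I_4 has length 23/2 - 9 = 5/2.
  I_5 has length 31/2 - 27/2 = 2.
Summing:
  m(E) = 5/2 + 3/2 + 2 + 5/2 + 2 = 21/2.

21/2


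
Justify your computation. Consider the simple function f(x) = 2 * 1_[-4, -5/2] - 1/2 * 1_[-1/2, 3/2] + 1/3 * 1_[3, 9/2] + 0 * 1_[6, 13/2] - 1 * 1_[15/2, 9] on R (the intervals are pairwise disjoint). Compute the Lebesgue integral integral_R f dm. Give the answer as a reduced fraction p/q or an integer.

For a simple function f = sum_i c_i * 1_{A_i} with disjoint A_i,
  integral f dm = sum_i c_i * m(A_i).
Lengths of the A_i:
  m(A_1) = -5/2 - (-4) = 3/2.
  m(A_2) = 3/2 - (-1/2) = 2.
  m(A_3) = 9/2 - 3 = 3/2.
  m(A_4) = 13/2 - 6 = 1/2.
  m(A_5) = 9 - 15/2 = 3/2.
Contributions c_i * m(A_i):
  (2) * (3/2) = 3.
  (-1/2) * (2) = -1.
  (1/3) * (3/2) = 1/2.
  (0) * (1/2) = 0.
  (-1) * (3/2) = -3/2.
Total: 3 - 1 + 1/2 + 0 - 3/2 = 1.

1


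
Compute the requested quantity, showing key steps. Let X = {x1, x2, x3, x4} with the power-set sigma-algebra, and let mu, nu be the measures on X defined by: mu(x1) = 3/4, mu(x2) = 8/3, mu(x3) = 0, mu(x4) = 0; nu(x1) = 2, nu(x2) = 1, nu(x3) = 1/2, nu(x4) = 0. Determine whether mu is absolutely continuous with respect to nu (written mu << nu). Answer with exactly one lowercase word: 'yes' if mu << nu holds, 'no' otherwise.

mu << nu means: every nu-null measurable set is also mu-null; equivalently, for every atom x, if nu({x}) = 0 then mu({x}) = 0.
Checking each atom:
  x1: nu = 2 > 0 -> no constraint.
  x2: nu = 1 > 0 -> no constraint.
  x3: nu = 1/2 > 0 -> no constraint.
  x4: nu = 0, mu = 0 -> consistent with mu << nu.
No atom violates the condition. Therefore mu << nu.

yes


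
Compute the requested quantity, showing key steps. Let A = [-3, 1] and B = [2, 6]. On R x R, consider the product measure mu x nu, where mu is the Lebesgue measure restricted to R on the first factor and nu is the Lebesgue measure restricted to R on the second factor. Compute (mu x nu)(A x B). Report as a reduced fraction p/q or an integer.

For a measurable rectangle A x B, the product measure satisfies
  (mu x nu)(A x B) = mu(A) * nu(B).
  mu(A) = 4.
  nu(B) = 4.
  (mu x nu)(A x B) = 4 * 4 = 16.

16


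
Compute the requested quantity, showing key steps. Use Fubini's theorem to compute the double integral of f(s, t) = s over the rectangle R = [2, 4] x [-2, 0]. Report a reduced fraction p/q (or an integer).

f(s, t) is a tensor product of a function of s and a function of t, and both factors are bounded continuous (hence Lebesgue integrable) on the rectangle, so Fubini's theorem applies:
  integral_R f d(m x m) = (integral_a1^b1 s ds) * (integral_a2^b2 1 dt).
Inner integral in s: integral_{2}^{4} s ds = (4^2 - 2^2)/2
  = 6.
Inner integral in t: integral_{-2}^{0} 1 dt = (0^1 - (-2)^1)/1
  = 2.
Product: (6) * (2) = 12.

12


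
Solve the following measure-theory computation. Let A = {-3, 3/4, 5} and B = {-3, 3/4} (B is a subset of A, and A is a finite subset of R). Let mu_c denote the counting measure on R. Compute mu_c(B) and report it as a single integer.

Counting measure assigns mu_c(E) = |E| (number of elements) when E is finite.
B has 2 element(s), so mu_c(B) = 2.

2


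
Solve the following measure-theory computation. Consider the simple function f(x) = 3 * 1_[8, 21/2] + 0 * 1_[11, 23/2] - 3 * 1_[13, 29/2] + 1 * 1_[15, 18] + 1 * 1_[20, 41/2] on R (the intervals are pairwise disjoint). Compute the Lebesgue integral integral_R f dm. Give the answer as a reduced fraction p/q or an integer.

For a simple function f = sum_i c_i * 1_{A_i} with disjoint A_i,
  integral f dm = sum_i c_i * m(A_i).
Lengths of the A_i:
  m(A_1) = 21/2 - 8 = 5/2.
  m(A_2) = 23/2 - 11 = 1/2.
  m(A_3) = 29/2 - 13 = 3/2.
  m(A_4) = 18 - 15 = 3.
  m(A_5) = 41/2 - 20 = 1/2.
Contributions c_i * m(A_i):
  (3) * (5/2) = 15/2.
  (0) * (1/2) = 0.
  (-3) * (3/2) = -9/2.
  (1) * (3) = 3.
  (1) * (1/2) = 1/2.
Total: 15/2 + 0 - 9/2 + 3 + 1/2 = 13/2.

13/2
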